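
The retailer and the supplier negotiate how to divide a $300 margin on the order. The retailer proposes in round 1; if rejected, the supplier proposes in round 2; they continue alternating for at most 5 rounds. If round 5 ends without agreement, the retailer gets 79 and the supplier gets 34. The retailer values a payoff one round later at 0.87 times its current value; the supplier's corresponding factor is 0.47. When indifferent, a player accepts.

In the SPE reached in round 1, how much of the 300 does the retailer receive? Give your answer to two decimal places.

Round 5 (the retailer proposes): the supplier gets 34 if talks fail, so the retailer offers 34 and keeps 266.
Round 4 (the supplier proposes): the retailer can get 266 next round, worth 0.87 × 266 = 231.42 now. The supplier offers 231.42 and keeps 300 − 231.42 = 68.58.
Round 3 (the retailer proposes): the supplier can get 68.58 next round, worth 0.47 × 68.58 = 32.2326 now, so the retailer offers 32.2326, keeping 267.7674.
Round 2 (the supplier proposes): the retailer can get 267.7674 next round, worth 0.87 × 267.7674 = 232.957638 now; the supplier offers that and keeps 67.042362.
Round 1 (the retailer proposes): the supplier can get 67.042362 next round, worth 0.47 × 67.042362 = 31.50991014 now, so the retailer offers 31.50991014, keeping 268.49008986.

268.49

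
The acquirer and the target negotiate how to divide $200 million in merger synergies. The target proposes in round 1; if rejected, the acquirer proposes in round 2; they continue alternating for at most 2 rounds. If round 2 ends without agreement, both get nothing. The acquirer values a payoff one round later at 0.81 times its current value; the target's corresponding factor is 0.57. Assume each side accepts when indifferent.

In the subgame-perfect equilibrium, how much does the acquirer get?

162

Round 2 (the acquirer proposes): rejection yields 0 for the target; the acquirer offers 0 and keeps 200.
Round 1 (the target proposes): the acquirer can get 200 next round, worth 0.81 × 200 = 162 now; the target offers that and keeps 38.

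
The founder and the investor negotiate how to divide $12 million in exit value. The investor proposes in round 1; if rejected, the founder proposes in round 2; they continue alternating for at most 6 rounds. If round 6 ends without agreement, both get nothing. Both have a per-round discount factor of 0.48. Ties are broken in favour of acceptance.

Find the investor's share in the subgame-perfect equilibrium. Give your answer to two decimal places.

Round 6 (the founder proposes): the investor will accept anything ≥ 0, so the founder offers 0 and keeps 12.
Round 5 (the investor proposes): the founder can get 12 next round, worth 0.48 × 12 = 5.76 now. The investor offers 5.76 and keeps 12 − 5.76 = 6.24.
Round 4 (the founder proposes): the investor can get 6.24 next round, worth 0.48 × 6.24 = 2.9952 now; the founder offers that and keeps 9.0048.
Round 3 (the investor proposes): the founder can get 9.0048 next round, worth 0.48 × 9.0048 = 4.322304 now. The investor offers 4.322304 and keeps 12 − 4.322304 = 7.677696.
Round 2 (the founder proposes): the investor can get 7.677696 next round, worth 0.48 × 7.677696 = 3.68529408 now; the founder offers that and keeps 8.31470592.
Round 1 (the investor proposes): the founder can get 8.31470592 next round, worth 0.48 × 8.31470592 = 3.9910588416 now, so the investor offers 3.9910588416, keeping 8.0089411584.

8.01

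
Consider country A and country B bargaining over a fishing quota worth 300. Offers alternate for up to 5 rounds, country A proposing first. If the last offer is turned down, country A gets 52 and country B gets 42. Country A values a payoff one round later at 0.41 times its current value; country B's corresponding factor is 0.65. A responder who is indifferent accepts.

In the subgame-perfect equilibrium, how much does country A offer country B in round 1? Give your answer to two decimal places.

Round 5 (country A proposes): country B gets 42 if talks fail, so country A offers 42 and keeps 258.
Round 4 (country B proposes): country A can get 258 next round, worth 0.41 × 258 = 105.78 now. Country B offers 105.78 and keeps 300 − 105.78 = 194.22.
Round 3 (country A proposes): country B can get 194.22 next round, worth 0.65 × 194.22 = 126.243 now, so country A offers 126.243, keeping 173.757.
Round 2 (country B proposes): country A can get 173.757 next round, worth 0.41 × 173.757 = 71.24037 now, so country B offers 71.24037, keeping 228.75963.
Round 1 (country A proposes): country B can get 228.75963 next round, worth 0.65 × 228.75963 = 148.6937595 now. Country A offers 148.6937595 and keeps 300 − 148.6937595 = 151.3062405.

148.69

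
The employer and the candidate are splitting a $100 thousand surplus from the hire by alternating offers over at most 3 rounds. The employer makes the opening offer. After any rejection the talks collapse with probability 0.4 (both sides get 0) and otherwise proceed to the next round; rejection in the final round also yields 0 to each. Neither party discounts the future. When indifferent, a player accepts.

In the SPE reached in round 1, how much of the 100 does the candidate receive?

Round 3 (the employer proposes): the candidate will accept anything ≥ 0, so the employer offers 0 and keeps 100.
Round 2 (the candidate proposes): rejecting gives the employer an expected 0.6 × 100 = 60. The candidate offers 60 and keeps 100 − 60 = 40.
Round 1 (the employer proposes): rejecting gives the candidate an expected 0.6 × 40 = 24. The employer offers 24 and keeps 100 − 24 = 76.

24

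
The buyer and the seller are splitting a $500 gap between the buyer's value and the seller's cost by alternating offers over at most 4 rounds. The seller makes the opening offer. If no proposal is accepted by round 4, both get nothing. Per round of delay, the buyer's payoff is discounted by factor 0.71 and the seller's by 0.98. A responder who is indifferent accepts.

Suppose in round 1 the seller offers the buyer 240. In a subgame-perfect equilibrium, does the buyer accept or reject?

Work out the buyer's continuation value if the offer is rejected.
Round 4 (the buyer proposes): rejection yields 0 for the seller; the buyer offers 0 and keeps 500.
Round 3 (the seller proposes): the buyer can get 500 next round, worth 0.71 × 500 = 355 now; the seller offers that and keeps 145.
Round 2 (the buyer proposes): the seller can get 145 next round, worth 0.98 × 145 = 142.1 now, so the buyer offers 142.1, keeping 357.9.
So by rejecting in round 1, the buyer gets 357.9 next round, worth 0.71 × 357.9 = 254.109 now.
Offer 240 < 254.109, so the buyer rejects.

Reject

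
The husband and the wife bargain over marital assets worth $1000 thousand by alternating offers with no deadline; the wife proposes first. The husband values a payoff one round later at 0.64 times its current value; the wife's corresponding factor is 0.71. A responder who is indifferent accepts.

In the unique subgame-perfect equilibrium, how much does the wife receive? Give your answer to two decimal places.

659.82

Let x be the wife's share when the wife proposes and y be the husband's share when the husband proposes.
The husband accepts iff offered ≥ 0.64·y, so x = 1000 − 0.64y. Symmetrically y = 1000 − 0.71x.
Substituting: x = 1000 − 0.64(1000 − 0.71x), giving x(1 − 0.71·0.64) = 1000(1 − 0.64).
So x = 1000 × 0.36 / 0.5456 ≈ 659.8240, and the husband receives 1000 − x ≈ 340.1760.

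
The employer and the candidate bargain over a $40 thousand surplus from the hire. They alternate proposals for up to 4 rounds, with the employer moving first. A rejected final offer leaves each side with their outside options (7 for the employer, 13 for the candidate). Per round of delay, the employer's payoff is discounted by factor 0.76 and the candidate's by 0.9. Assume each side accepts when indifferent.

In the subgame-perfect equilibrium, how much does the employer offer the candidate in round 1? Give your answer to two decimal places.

Round 4 (the candidate proposes): the employer gets 7 if talks fail, so the candidate offers 7 and keeps 33.
Round 3 (the employer proposes): the candidate can get 33 next round, worth 0.9 × 33 = 29.7 now; the employer offers that and keeps 10.3.
Round 2 (the candidate proposes): the employer can get 10.3 next round, worth 0.76 × 10.3 = 7.828 now. The candidate offers 7.828 and keeps 40 − 7.828 = 32.172.
Round 1 (the employer proposes): the candidate can get 32.172 next round, worth 0.9 × 32.172 = 28.9548 now. The employer offers 28.9548 and keeps 40 − 28.9548 = 11.0452.

28.95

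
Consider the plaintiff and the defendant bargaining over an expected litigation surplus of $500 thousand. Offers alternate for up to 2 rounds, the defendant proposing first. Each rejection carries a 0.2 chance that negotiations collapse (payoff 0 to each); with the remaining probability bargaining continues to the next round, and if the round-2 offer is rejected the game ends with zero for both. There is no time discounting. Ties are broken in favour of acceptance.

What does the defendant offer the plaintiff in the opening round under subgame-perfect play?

400

Round 2 (the plaintiff proposes): the defendant will accept anything ≥ 0, so the plaintiff offers 0 and keeps 500.
Round 1 (the defendant proposes): rejecting gives the plaintiff an expected 0.8 × 500 = 400, so the defendant offers 400, keeping 100.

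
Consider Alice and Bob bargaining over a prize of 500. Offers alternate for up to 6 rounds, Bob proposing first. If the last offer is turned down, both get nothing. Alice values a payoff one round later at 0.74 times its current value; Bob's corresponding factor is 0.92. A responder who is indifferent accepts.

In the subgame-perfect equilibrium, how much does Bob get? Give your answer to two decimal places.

278.76

Round 6 (Alice proposes): rejection yields 0 for Bob; Alice offers 0 and keeps 500.
Round 5 (Bob proposes): Alice can get 500 next round, worth 0.74 × 500 = 370 now, so Bob offers 370, keeping 130.
Round 4 (Alice proposes): Bob can get 130 next round, worth 0.92 × 130 = 119.6 now; Alice offers that and keeps 380.4.
Round 3 (Bob proposes): Alice can get 380.4 next round, worth 0.74 × 380.4 = 281.496 now, so Bob offers 281.496, keeping 218.504.
Round 2 (Alice proposes): Bob can get 218.504 next round, worth 0.92 × 218.504 = 201.02368 now, so Alice offers 201.02368, keeping 298.97632.
Round 1 (Bob proposes): Alice can get 298.97632 next round, worth 0.74 × 298.97632 = 221.2424768 now. Bob offers 221.2424768 and keeps 500 − 221.2424768 = 278.7575232.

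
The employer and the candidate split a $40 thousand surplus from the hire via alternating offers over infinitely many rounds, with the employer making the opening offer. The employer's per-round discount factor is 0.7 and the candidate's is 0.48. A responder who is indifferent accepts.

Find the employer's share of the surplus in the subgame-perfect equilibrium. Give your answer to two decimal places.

31.33

Let x be the employer's share when the employer proposes and y be the candidate's share when the candidate proposes.
The candidate accepts iff offered ≥ 0.48·y, so x = 40 − 0.48y. Symmetrically y = 40 − 0.7x.
Substituting: x = 40 − 0.48(40 − 0.7x), giving x(1 − 0.7·0.48) = 40(1 − 0.48).
So x = 40 × 0.52 / 0.664 ≈ 31.3253, and the candidate receives 40 − x ≈ 8.6747.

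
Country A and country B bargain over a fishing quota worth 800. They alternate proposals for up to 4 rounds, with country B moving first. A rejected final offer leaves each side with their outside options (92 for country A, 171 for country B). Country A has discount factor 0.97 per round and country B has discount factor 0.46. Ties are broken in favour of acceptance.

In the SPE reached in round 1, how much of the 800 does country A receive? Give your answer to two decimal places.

691.28

Round 4 (country A proposes): country B gets 171 if talks fail, so country A offers 171 and keeps 629.
Round 3 (country B proposes): country A can get 629 next round, worth 0.97 × 629 = 610.13 now. Country B offers 610.13 and keeps 800 − 610.13 = 189.87.
Round 2 (country A proposes): country B can get 189.87 next round, worth 0.46 × 189.87 = 87.3402 now; country A offers that and keeps 712.6598.
Round 1 (country B proposes): country A can get 712.6598 next round, worth 0.97 × 712.6598 = 691.280006 now, so country B offers 691.280006, keeping 108.719994.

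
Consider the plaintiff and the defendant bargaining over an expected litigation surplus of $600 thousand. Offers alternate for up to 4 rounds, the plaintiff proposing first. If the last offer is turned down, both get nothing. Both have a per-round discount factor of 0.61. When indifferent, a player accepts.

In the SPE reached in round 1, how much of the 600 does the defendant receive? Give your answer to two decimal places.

278.93

By backward induction:
Round 4 (the defendant proposes): rejection yields 0 for the plaintiff; the defendant offers 0 and keeps 600.
Round 3 (the plaintiff proposes): the defendant can get 600 next round, worth 0.61 × 600 = 366 now, so the plaintiff offers 366, keeping 234.
Round 2 (the defendant proposes): the plaintiff can get 234 next round, worth 0.61 × 234 = 142.74 now; the defendant offers that and keeps 457.26.
Round 1 (the plaintiff proposes): the defendant can get 457.26 next round, worth 0.61 × 457.26 = 278.9286 now, so the plaintiff offers 278.9286, keeping 321.0714.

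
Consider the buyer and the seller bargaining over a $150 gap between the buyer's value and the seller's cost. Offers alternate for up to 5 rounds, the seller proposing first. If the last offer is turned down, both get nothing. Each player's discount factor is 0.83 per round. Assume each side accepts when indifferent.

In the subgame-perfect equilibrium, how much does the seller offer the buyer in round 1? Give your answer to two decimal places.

35.75

Round 5 (the seller proposes): rejection yields 0 for the buyer; the seller offers 0 and keeps 150.
Round 4 (the buyer proposes): the seller can get 150 next round, worth 0.83 × 150 = 124.5 now. The buyer offers 124.5 and keeps 150 − 124.5 = 25.5.
Round 3 (the seller proposes): the buyer can get 25.5 next round, worth 0.83 × 25.5 = 21.165 now; the seller offers that and keeps 128.835.
Round 2 (the buyer proposes): the seller can get 128.835 next round, worth 0.83 × 128.835 = 106.93305 now; the buyer offers that and keeps 43.06695.
Round 1 (the seller proposes): the buyer can get 43.06695 next round, worth 0.83 × 43.06695 = 35.7455685 now, so the seller offers 35.7455685, keeping 114.2544315.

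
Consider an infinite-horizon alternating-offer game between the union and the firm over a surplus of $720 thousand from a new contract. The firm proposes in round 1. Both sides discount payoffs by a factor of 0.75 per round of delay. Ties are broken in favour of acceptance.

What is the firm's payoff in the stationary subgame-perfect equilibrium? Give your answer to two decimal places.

411.43

When the firm proposes, the union accepts any offer worth at least 0.75 times what the union would get by proposing next round; and vice versa.
This gives x = 720 − 0.75y and y = 720 − 0.75x, where x and y are each side's share when it proposes.
Hence (1 − 0.75·0.75)x = 720(1 − 0.75), i.e. 0.4375·x = 180.
x ≈ 411.4286; the union's share is 720 − x ≈ 308.5714.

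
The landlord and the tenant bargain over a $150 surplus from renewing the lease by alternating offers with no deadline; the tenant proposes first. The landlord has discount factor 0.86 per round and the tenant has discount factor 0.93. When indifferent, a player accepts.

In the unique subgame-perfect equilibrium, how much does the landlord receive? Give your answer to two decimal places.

45.10

Let x be the tenant's share when the tenant proposes and y be the landlord's share when the landlord proposes.
The landlord accepts iff offered ≥ 0.86·y, so x = 150 − 0.86y. Symmetrically y = 150 − 0.93x.
Substituting: x = 150 − 0.86(150 − 0.93x), giving x(1 − 0.93·0.86) = 150(1 − 0.86).
So x = 150 × 0.14 / 0.2002 ≈ 104.8951, and the landlord receives 150 − x ≈ 45.1049.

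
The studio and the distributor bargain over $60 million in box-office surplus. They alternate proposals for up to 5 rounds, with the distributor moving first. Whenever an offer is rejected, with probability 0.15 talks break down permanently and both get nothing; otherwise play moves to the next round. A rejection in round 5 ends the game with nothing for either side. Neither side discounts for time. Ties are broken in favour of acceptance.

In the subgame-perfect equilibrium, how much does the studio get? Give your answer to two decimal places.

13.18

By backward induction:
Round 5 (the distributor proposes): the studio will accept anything ≥ 0, so the distributor offers 0 and keeps 60.
Round 4 (the studio proposes): rejecting gives the distributor an expected 0.85 × 60 = 51, so the studio offers 51, keeping 9.
Round 3 (the distributor proposes): rejecting gives the studio an expected 0.85 × 9 = 7.65. The distributor offers 7.65 and keeps 60 − 7.65 = 52.35.
Round 2 (the studio proposes): rejecting gives the distributor an expected 0.85 × 52.35 = 44.4975, so the studio offers 44.4975, keeping 15.5025.
Round 1 (the distributor proposes): rejecting gives the studio an expected 0.85 × 15.5025 = 13.177125, so the distributor offers 13.177125, keeping 46.822875.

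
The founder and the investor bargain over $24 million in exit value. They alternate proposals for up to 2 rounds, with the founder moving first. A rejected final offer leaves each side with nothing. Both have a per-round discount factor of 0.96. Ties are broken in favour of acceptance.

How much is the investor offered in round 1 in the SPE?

23.04

By backward induction:
Round 2 (the investor proposes): rejection yields 0 for the founder; the investor offers 0 and keeps 24.
Round 1 (the founder proposes): the investor can get 24 next round, worth 0.96 × 24 = 23.04 now, so the founder offers 23.04, keeping 0.96.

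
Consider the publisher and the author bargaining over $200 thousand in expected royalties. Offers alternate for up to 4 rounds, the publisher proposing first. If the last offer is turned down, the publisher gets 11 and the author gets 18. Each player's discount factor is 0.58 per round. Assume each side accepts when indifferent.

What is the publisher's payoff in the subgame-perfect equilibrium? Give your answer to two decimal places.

Round 4 (the author proposes): the publisher gets 11 if talks fail, so the author offers 11 and keeps 189.
Round 3 (the publisher proposes): the author can get 189 next round, worth 0.58 × 189 = 109.62 now; the publisher offers that and keeps 90.38.
Round 2 (the author proposes): the publisher can get 90.38 next round, worth 0.58 × 90.38 = 52.4204 now; the author offers that and keeps 147.5796.
Round 1 (the publisher proposes): the author can get 147.5796 next round, worth 0.58 × 147.5796 = 85.596168 now; the publisher offers that and keeps 114.403832.

114.40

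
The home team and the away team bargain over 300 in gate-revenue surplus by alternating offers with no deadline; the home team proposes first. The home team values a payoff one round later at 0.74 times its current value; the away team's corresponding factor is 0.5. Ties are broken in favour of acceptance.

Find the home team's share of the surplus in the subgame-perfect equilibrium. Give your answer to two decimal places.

238.10

Let x be the home team's share when the home team proposes and y be the away team's share when the away team proposes.
The away team accepts iff offered ≥ 0.5·y, so x = 300 − 0.5y. Symmetrically y = 300 − 0.74x.
Substituting: x = 300 − 0.5(300 − 0.74x), giving x(1 − 0.74·0.5) = 300(1 − 0.5).
So x = 300 × 0.5 / 0.63 ≈ 238.0952, and the away team receives 300 − x ≈ 61.9048.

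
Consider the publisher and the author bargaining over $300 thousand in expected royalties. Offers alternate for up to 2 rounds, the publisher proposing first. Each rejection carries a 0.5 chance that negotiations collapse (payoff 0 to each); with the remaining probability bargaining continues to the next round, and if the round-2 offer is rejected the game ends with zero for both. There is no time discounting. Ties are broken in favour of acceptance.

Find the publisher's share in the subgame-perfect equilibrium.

150

Round 2 (the author proposes): rejection yields 0 for the publisher; the author offers 0 and keeps 300.
Round 1 (the publisher proposes): rejecting gives the author an expected 0.5 × 300 = 150. The publisher offers 150 and keeps 300 − 150 = 150.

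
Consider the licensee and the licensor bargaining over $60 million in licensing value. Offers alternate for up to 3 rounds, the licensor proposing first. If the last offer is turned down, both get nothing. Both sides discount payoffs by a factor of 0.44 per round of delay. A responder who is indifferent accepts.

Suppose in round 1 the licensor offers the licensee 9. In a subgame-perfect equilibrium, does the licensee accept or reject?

Work out the licensee's continuation value if the offer is rejected.
Round 3 (the licensor proposes): the licensee will accept anything ≥ 0, so the licensor offers 0 and keeps 60.
Round 2 (the licensee proposes): the licensor can get 60 next round, worth 0.44 × 60 = 26.4 now; the licensee offers that and keeps 33.6.
So by rejecting in round 1, the licensee gets 33.6 next round, worth 0.44 × 33.6 = 14.784 now.
Offer 9 < 14.784, so the licensee rejects.

Reject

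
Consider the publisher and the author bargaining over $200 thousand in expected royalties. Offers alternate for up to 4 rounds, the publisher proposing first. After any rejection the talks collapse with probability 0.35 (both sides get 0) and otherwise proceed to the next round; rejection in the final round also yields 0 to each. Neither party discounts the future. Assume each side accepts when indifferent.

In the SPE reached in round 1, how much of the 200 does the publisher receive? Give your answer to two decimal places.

Round 4 (the author proposes): rejection yields 0 for the publisher; the author offers 0 and keeps 200.
Round 3 (the publisher proposes): rejecting gives the author an expected 0.65 × 200 = 130. The publisher offers 130 and keeps 200 − 130 = 70.
Round 2 (the author proposes): rejecting gives the publisher an expected 0.65 × 70 = 45.5, so the author offers 45.5, keeping 154.5.
Round 1 (the publisher proposes): rejecting gives the author an expected 0.65 × 154.5 = 100.425. The publisher offers 100.425 and keeps 200 − 100.425 = 99.575.

99.58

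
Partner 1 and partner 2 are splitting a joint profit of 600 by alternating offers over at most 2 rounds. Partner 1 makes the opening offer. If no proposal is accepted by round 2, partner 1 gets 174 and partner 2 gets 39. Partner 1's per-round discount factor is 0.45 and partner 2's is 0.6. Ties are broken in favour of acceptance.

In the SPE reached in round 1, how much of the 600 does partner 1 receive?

Round 2 (partner 2 proposes): partner 1 gets 174 if talks fail, so partner 2 offers 174 and keeps 426.
Round 1 (partner 1 proposes): partner 2 can get 426 next round, worth 0.6 × 426 = 255.6 now. Partner 1 offers 255.6 and keeps 600 − 255.6 = 344.4.

344.4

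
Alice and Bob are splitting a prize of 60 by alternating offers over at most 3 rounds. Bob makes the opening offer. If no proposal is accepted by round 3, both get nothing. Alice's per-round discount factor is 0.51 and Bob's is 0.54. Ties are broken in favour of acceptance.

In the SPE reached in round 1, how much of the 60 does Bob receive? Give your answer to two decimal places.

45.92

Round 3 (Bob proposes): Alice will accept anything ≥ 0, so Bob offers 0 and keeps 60.
Round 2 (Alice proposes): Bob can get 60 next round, worth 0.54 × 60 = 32.4 now; Alice offers that and keeps 27.6.
Round 1 (Bob proposes): Alice can get 27.6 next round, worth 0.51 × 27.6 = 14.076 now, so Bob offers 14.076, keeping 45.924.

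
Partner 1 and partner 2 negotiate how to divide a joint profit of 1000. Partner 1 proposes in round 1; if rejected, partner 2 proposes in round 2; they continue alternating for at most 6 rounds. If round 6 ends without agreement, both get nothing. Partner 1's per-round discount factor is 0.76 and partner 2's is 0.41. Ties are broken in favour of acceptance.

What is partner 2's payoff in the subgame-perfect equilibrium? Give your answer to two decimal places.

168.87

By backward induction:
Round 6 (partner 2 proposes): rejection yields 0 for partner 1; partner 2 offers 0 and keeps 1000.
Round 5 (partner 1 proposes): partner 2 can get 1000 next round, worth 0.41 × 1000 = 410 now, so partner 1 offers 410, keeping 590.
Round 4 (partner 2 proposes): partner 1 can get 590 next round, worth 0.76 × 590 = 448.4 now; partner 2 offers that and keeps 551.6.
Round 3 (partner 1 proposes): partner 2 can get 551.6 next round, worth 0.41 × 551.6 = 226.156 now, so partner 1 offers 226.156, keeping 773.844.
Round 2 (partner 2 proposes): partner 1 can get 773.844 next round, worth 0.76 × 773.844 = 588.12144 now. Partner 2 offers 588.12144 and keeps 1000 − 588.12144 = 411.87856.
Round 1 (partner 1 proposes): partner 2 can get 411.87856 next round, worth 0.41 × 411.87856 = 168.8702096 now. Partner 1 offers 168.8702096 and keeps 1000 − 168.8702096 = 831.1297904.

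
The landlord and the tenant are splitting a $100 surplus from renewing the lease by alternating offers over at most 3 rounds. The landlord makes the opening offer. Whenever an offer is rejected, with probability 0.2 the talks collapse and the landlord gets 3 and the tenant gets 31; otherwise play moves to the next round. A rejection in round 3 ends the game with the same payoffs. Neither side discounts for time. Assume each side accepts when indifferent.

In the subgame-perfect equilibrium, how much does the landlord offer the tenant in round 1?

41.56

Round 3 (the landlord proposes): the tenant gets 31 if talks fail, so the landlord offers 31 and keeps 69.
Round 2 (the tenant proposes): rejecting gives the landlord an expected 0.8 × 69 + 0.2 × 3 = 55.8. The tenant offers 55.8 and keeps 100 − 55.8 = 44.2.
Round 1 (the landlord proposes): rejecting gives the tenant an expected 0.8 × 44.2 + 0.2 × 31 = 41.56; the landlord offers that and keeps 58.44.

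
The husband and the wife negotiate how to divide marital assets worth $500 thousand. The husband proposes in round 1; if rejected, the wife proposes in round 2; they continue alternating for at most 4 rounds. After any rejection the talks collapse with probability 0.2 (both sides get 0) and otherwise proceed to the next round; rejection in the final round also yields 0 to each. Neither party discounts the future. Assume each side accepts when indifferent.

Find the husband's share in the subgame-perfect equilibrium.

164

By backward induction:
Round 4 (the wife proposes): the husband will accept anything ≥ 0, so the wife offers 0 and keeps 500.
Round 3 (the husband proposes): rejecting gives the wife an expected 0.8 × 500 = 400; the husband offers that and keeps 100.
Round 2 (the wife proposes): rejecting gives the husband an expected 0.8 × 100 = 80. The wife offers 80 and keeps 500 − 80 = 420.
Round 1 (the husband proposes): rejecting gives the wife an expected 0.8 × 420 = 336, so the husband offers 336, keeping 164.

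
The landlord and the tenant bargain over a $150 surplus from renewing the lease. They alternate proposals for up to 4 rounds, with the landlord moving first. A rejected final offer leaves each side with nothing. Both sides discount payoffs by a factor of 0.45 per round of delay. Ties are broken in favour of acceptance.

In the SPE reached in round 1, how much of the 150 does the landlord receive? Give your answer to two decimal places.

99.21

Round 4 (the tenant proposes): the landlord will accept anything ≥ 0, so the tenant offers 0 and keeps 150.
Round 3 (the landlord proposes): the tenant can get 150 next round, worth 0.45 × 150 = 67.5 now. The landlord offers 67.5 and keeps 150 − 67.5 = 82.5.
Round 2 (the tenant proposes): the landlord can get 82.5 next round, worth 0.45 × 82.5 = 37.125 now, so the tenant offers 37.125, keeping 112.875.
Round 1 (the landlord proposes): the tenant can get 112.875 next round, worth 0.45 × 112.875 = 50.79375 now; the landlord offers that and keeps 99.20625.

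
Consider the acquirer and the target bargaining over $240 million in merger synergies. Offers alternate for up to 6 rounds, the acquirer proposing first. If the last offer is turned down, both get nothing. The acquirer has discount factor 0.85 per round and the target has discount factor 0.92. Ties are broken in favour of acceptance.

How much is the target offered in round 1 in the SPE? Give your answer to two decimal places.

194.04

Round 6 (the target proposes): rejection yields 0 for the acquirer; the target offers 0 and keeps 240.
Round 5 (the acquirer proposes): the target can get 240 next round, worth 0.92 × 240 = 220.8 now. The acquirer offers 220.8 and keeps 240 − 220.8 = 19.2.
Round 4 (the target proposes): the acquirer can get 19.2 next round, worth 0.85 × 19.2 = 16.32 now; the target offers that and keeps 223.68.
Round 3 (the acquirer proposes): the target can get 223.68 next round, worth 0.92 × 223.68 = 205.7856 now; the acquirer offers that and keeps 34.2144.
Round 2 (the target proposes): the acquirer can get 34.2144 next round, worth 0.85 × 34.2144 = 29.08224 now. The target offers 29.08224 and keeps 240 − 29.08224 = 210.91776.
Round 1 (the acquirer proposes): the target can get 210.91776 next round, worth 0.92 × 210.91776 = 194.0443392 now, so the acquirer offers 194.0443392, keeping 45.9556608.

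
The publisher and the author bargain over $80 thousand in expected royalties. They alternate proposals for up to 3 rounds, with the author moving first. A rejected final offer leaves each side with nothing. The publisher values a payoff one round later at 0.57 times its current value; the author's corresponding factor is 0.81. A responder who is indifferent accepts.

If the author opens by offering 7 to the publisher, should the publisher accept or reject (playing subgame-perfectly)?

Round 3 (the author proposes): the publisher will accept anything ≥ 0, so the author offers 0 and keeps 80.
Round 2 (the publisher proposes): the author can get 80 next round, worth 0.81 × 80 = 64.8 now, so the publisher offers 64.8, keeping 15.2.
So by rejecting in round 1, the publisher gets 15.2 next round, worth 0.57 × 15.2 = 8.664 now.
Offer 7 < 8.664, so the publisher rejects.

Reject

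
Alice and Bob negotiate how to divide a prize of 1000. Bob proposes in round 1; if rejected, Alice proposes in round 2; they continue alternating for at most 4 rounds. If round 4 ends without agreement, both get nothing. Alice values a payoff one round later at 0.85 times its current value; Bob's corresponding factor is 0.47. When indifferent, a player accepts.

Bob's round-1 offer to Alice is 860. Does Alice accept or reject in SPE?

Work out Alice's continuation value if the offer is rejected.
Round 4 (Alice proposes): rejection yields 0 for Bob; Alice offers 0 and keeps 1000.
Round 3 (Bob proposes): Alice can get 1000 next round, worth 0.85 × 1000 = 850 now. Bob offers 850 and keeps 1000 − 850 = 150.
Round 2 (Alice proposes): Bob can get 150 next round, worth 0.47 × 150 = 70.5 now, so Alice offers 70.5, keeping 929.5.
So by rejecting in round 1, Alice gets 929.5 next round, worth 0.85 × 929.5 = 790.075 now.
Offer 860 ≥ 790.075, so Alice accepts.

Accept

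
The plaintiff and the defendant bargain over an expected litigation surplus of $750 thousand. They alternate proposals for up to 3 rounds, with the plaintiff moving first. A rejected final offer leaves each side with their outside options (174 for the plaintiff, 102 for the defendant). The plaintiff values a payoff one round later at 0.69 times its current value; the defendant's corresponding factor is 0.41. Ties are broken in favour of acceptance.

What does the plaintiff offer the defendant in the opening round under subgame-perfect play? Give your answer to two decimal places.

Round 3 (the plaintiff proposes): the defendant gets 102 if talks fail, so the plaintiff offers 102 and keeps 648.
Round 2 (the defendant proposes): the plaintiff can get 648 next round, worth 0.69 × 648 = 447.12 now. The defendant offers 447.12 and keeps 750 − 447.12 = 302.88.
Round 1 (the plaintiff proposes): the defendant can get 302.88 next round, worth 0.41 × 302.88 = 124.1808 now; the plaintiff offers that and keeps 625.8192.

124.18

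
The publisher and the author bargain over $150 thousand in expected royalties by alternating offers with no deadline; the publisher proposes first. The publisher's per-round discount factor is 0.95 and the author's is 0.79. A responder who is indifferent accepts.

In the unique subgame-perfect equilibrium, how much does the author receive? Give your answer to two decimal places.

23.75

In a stationary SPE each proposer offers the other exactly their discounted continuation value.
If the publisher keeps x when proposing and the author keeps y when proposing, then x = 150 − 0.79y and y = 150 − 0.95x.
Solving: x = 150(1 − 0.79) / (1 − 0.95·0.79) = 31.5 / 0.2495 ≈ 126.2525.
The author gets 150 − 126.2525 ≈ 23.7475.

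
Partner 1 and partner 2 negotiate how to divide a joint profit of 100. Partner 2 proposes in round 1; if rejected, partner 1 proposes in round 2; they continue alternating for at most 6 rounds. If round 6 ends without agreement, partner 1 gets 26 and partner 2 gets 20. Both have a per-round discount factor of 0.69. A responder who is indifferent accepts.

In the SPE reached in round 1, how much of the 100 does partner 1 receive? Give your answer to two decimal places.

Work backward from the last round.
Round 6 (partner 1 proposes): partner 2 gets 20 if talks fail, so partner 1 offers 20 and keeps 80.
Round 5 (partner 2 proposes): partner 1 can get 80 next round, worth 0.69 × 80 = 55.2 now. Partner 2 offers 55.2 and keeps 100 − 55.2 = 44.8.
Round 4 (partner 1 proposes): partner 2 can get 44.8 next round, worth 0.69 × 44.8 = 30.912 now; partner 1 offers that and keeps 69.088.
Round 3 (partner 2 proposes): partner 1 can get 69.088 next round, worth 0.69 × 69.088 = 47.67072 now; partner 2 offers that and keeps 52.32928.
Round 2 (partner 1 proposes): partner 2 can get 52.32928 next round, worth 0.69 × 52.32928 = 36.1072032 now. Partner 1 offers 36.1072032 and keeps 100 − 36.1072032 = 63.8927968.
Round 1 (partner 2 proposes): partner 1 can get 63.8927968 next round, worth 0.69 × 63.8927968 = 44.086029792 now, so partner 2 offers 44.086029792, keeping 55.913970208.

44.09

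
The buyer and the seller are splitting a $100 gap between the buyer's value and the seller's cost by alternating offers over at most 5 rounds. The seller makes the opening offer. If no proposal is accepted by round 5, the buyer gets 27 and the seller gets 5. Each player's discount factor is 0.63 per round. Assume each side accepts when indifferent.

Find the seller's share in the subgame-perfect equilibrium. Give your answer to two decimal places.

Round 5 (the seller proposes): the buyer gets 27 if talks fail, so the seller offers 27 and keeps 73.
Round 4 (the buyer proposes): the seller can get 73 next round, worth 0.63 × 73 = 45.99 now. The buyer offers 45.99 and keeps 100 − 45.99 = 54.01.
Round 3 (the seller proposes): the buyer can get 54.01 next round, worth 0.63 × 54.01 = 34.0263 now; the seller offers that and keeps 65.9737.
Round 2 (the buyer proposes): the seller can get 65.9737 next round, worth 0.63 × 65.9737 = 41.563431 now. The buyer offers 41.563431 and keeps 100 − 41.563431 = 58.436569.
Round 1 (the seller proposes): the buyer can get 58.436569 next round, worth 0.63 × 58.436569 = 36.81503847 now; the seller offers that and keeps 63.18496153.

63.18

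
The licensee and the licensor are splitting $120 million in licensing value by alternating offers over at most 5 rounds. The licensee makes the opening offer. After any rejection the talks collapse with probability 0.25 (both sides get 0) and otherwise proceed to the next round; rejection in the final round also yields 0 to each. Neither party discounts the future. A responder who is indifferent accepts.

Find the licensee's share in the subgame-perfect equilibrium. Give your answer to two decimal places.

Round 5 (the licensee proposes): rejection yields 0 for the licensor; the licensee offers 0 and keeps 120.
Round 4 (the licensor proposes): rejecting gives the licensee an expected 0.75 × 120 = 90; the licensor offers that and keeps 30.
Round 3 (the licensee proposes): rejecting gives the licensor an expected 0.75 × 30 = 22.5; the licensee offers that and keeps 97.5.
Round 2 (the licensor proposes): rejecting gives the licensee an expected 0.75 × 97.5 = 73.125; the licensor offers that and keeps 46.875.
Round 1 (the licensee proposes): rejecting gives the licensor an expected 0.75 × 46.875 = 35.15625. The licensee offers 35.15625 and keeps 120 − 35.15625 = 84.84375.

84.84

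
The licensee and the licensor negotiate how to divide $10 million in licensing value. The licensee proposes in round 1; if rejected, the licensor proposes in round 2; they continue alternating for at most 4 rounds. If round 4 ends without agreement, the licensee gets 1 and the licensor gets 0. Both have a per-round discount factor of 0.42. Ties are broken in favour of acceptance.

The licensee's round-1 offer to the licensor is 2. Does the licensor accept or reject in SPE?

Reject

Round 4 (the licensor proposes): the licensee gets 1 if talks fail, so the licensor offers 1 and keeps 9.
Round 3 (the licensee proposes): the licensor can get 9 next round, worth 0.42 × 9 = 3.78 now; the licensee offers that and keeps 6.22.
Round 2 (the licensor proposes): the licensee can get 6.22 next round, worth 0.42 × 6.22 = 2.6124 now, so the licensor offers 2.6124, keeping 7.3876.
So by rejecting in round 1, the licensor gets 7.3876 next round, worth 0.42 × 7.3876 = 3.102792 now.
Offer 2 < 3.102792, so the licensor rejects.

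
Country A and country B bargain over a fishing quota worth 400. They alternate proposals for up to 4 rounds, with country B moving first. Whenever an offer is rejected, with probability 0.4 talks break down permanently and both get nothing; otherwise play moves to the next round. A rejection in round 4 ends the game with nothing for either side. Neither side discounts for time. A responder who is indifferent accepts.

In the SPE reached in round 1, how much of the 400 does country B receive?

By backward induction:
Round 4 (country A proposes): rejection yields 0 for country B; country A offers 0 and keeps 400.
Round 3 (country B proposes): rejecting gives country A an expected 0.6 × 400 = 240, so country B offers 240, keeping 160.
Round 2 (country A proposes): rejecting gives country B an expected 0.6 × 160 = 96; country A offers that and keeps 304.
Round 1 (country B proposes): rejecting gives country A an expected 0.6 × 304 = 182.4, so country B offers 182.4, keeping 217.6.

217.6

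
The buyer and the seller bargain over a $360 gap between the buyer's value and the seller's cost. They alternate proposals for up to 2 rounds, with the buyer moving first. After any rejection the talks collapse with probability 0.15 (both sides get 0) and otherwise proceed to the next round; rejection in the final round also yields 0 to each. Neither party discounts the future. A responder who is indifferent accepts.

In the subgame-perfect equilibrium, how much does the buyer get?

Round 2 (the seller proposes): the buyer will accept anything ≥ 0, so the seller offers 0 and keeps 360.
Round 1 (the buyer proposes): rejecting gives the seller an expected 0.85 × 360 = 306; the buyer offers that and keeps 54.

54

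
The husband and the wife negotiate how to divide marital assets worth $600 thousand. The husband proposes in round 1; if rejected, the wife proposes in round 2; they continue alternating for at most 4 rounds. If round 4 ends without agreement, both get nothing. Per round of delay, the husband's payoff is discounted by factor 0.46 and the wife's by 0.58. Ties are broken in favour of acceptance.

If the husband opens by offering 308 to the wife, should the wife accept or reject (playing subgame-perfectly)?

Accept

Work out the wife's continuation value if the offer is rejected.
Round 4 (the wife proposes): rejection yields 0 for the husband; the wife offers 0 and keeps 600.
Round 3 (the husband proposes): the wife can get 600 next round, worth 0.58 × 600 = 348 now, so the husband offers 348, keeping 252.
Round 2 (the wife proposes): the husband can get 252 next round, worth 0.46 × 252 = 115.92 now. The wife offers 115.92 and keeps 600 − 115.92 = 484.08.
So by rejecting in round 1, the wife gets 484.08 next round, worth 0.58 × 484.08 = 280.7664 now.
Offer 308 ≥ 280.7664, so the wife accepts.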